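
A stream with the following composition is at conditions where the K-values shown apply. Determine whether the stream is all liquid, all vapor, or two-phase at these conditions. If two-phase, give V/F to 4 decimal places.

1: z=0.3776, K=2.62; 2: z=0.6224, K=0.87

all vapor

ΣzᵢKᵢ = 1.5308; Σzᵢ/Kᵢ = 0.8595.
Since Σzᵢ/Kᵢ < 1 the mixture is above its dew point — single vapor phase.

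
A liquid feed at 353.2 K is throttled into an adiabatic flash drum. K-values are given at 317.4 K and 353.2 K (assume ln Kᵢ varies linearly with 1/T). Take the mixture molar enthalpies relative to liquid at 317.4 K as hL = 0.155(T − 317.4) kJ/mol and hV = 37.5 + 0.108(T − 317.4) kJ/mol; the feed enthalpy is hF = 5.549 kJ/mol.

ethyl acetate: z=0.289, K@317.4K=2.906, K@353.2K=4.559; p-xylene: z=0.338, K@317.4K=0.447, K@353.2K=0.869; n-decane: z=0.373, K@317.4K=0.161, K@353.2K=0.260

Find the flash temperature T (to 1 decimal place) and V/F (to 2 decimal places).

T = 325.0 K, V/F = 0.12

Adiabatic flash: solve Rachford–Rice at each trial T, then check hF = ψ·hV(T) + (1−ψ)·hL(T).
  T = 317.4 K: K = (2.906, 0.447, 0.161), RR gives ψ = 0.038, H_out = 1.409 kJ/mol
  T = 353.2 K: K = (4.559, 0.869, 0.260), RR gives ψ = 0.386, H_out = 19.384 kJ/mol
  T = 335.3 K: K = (3.684, 0.634, 0.207), RR gives ψ = 0.216, H_out = 10.694 kJ/mol
  T = 326.4 K: K = (3.285, 0.536, 0.183), RR gives ψ = 0.131, H_out = 6.252 kJ/mol
  T = 321.9 K: K = (3.092, 0.490, 0.172), RR gives ψ = 0.086, H_out = 3.893 kJ/mol
  T = 324.1 K: K = (3.186, 0.512, 0.178), RR gives ψ = 0.108, H_out = 5.059 kJ/mol
Linear interpolation between T = 324.1 (H_out = 5.059) and T = 326.4 (H_out = 6.252) on hF = 5.549 gives T ≈ 325.0 K, at which ψ = 0.12.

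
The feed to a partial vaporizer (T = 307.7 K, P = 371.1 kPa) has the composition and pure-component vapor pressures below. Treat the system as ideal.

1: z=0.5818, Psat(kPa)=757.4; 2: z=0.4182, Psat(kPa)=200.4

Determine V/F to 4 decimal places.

Raoult's law: Kᵢ = Pᵢˢᵃᵗ/P = Pᵢˢᵃᵗ/371.1.
  K_1 = 757.4/371.1 = 2.040959, K_2 = 200.4/371.1 = 0.540016
Material balance + equilibrium reduce to Σ zᵢ(Kᵢ−1)/(1+V/F(Kᵢ−1)) = 0.
Check two-phase: ΣzᵢKᵢ = 1.4133 > 1 and Σzᵢ/Kᵢ = 1.0595 > 1, so g(0) = 0.4133 > 0 and g(1) = -0.0595 < 0.
Newton–Raphson from V/F = 0.5:
  V/F = 0.5000: g = 0.14849, g' = -0.4219 → V/F = 0.8519
  V/F = 0.8519: g = 0.00465, g' = -0.4164 → V/F = 0.8631
Converged at V/F = 0.8631.

V/F = 0.8631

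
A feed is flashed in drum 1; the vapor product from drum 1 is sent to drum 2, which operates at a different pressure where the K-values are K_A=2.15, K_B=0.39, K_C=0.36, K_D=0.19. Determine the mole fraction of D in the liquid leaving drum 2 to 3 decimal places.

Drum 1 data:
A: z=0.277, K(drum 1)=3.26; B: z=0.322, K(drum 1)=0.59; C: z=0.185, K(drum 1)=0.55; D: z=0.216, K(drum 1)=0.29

x_D (drum 2) = 0.138

Drum 1:
Rachford–Rice: g(ψ₁) = Σ zᵢ(Kᵢ−1)/(1+ψ₁(Kᵢ−1)) = 0.
Check two-phase: ΣzᵢKᵢ = 1.257 > 1 and Σzᵢ/Kᵢ = 1.712 > 1, so g(0) = 0.257 > 0 and g(1) = -0.712 < 0.
Newton–Raphson from ψ₁ = 0.5:
  ψ₁ = 0.500: g = -0.2173, g' = -0.722 → ψ₁ = 0.199
  ψ₁ = 0.199: g = 0.0182, g' = -0.931 → ψ₁ = 0.218
  ψ₁ = 0.218: g = 0.0003, g' = -0.898 → ψ₁ = 0.219
Converged at ψ₁ = 0.219.
Drum-1 compositions:
  A: x = 0.185, y = 0.604
  B: x = 0.354, y = 0.209
  C: x = 0.205, y = 0.113
  D: x = 0.256, y = 0.074
Drum-2 feed = drum-1 vapor: z₂ = (0.6043, 0.2087, 0.1129, 0.0742).
Drum 2:
Rachford–Rice: g(ψ₂) = Σ zᵢ(Kᵢ−1)/(1+ψ₂(Kᵢ−1)) = 0.
g(0) = ΣzᵢKᵢ − 1 = 0.435 and g(1) = 1 − Σzᵢ/Kᵢ = -0.520, so a root lies in (0, 1).
Newton–Raphson from ψ₂ = 0.58:
  ψ₂ = 0.580: g = -0.0083, g' = -0.764 → ψ₂ = 0.569
Converged at ψ₂ = 0.569.
  A: x = 0.365, y = 0.785
  B: x = 0.320, y = 0.125
  C: x = 0.178, y = 0.064
  D: x = 0.138, y = 0.026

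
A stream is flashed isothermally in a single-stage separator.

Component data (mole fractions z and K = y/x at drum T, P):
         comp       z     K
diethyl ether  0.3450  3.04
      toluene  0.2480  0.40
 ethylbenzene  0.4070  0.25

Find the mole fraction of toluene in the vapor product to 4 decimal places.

y_toluene = 0.1109

Material balance + equilibrium reduce to Σ zᵢ(Kᵢ−1)/(1+ψ(Kᵢ−1)) = 0.
Check two-phase: ΣzᵢKᵢ = 1.2497 > 1 and Σzᵢ/Kᵢ = 2.3615 > 1, so g(0) = 0.2498 > 0 and g(1) = -1.3615 < 0.
Newton–Raphson from ψ = 0.62:
  ψ = 0.6200: g = -0.49675, g' = -1.3061 → ψ = 0.2397
  ψ = 0.2397: g = -0.07326, g' = -1.1097 → ψ = 0.1737
  ψ = 0.1737: g = 0.00262, g' = -1.1967 → ψ = 0.1759
Converged at ψ = 0.1759.
Compositions from xᵢ = zᵢ/(1+ψ(Kᵢ−1)), yᵢ = Kᵢxᵢ:
  diethyl ether: x = 0.2539, y = 0.7719
  toluene: x = 0.2773, y = 0.1109
  ethylbenzene: x = 0.4688, y = 0.1172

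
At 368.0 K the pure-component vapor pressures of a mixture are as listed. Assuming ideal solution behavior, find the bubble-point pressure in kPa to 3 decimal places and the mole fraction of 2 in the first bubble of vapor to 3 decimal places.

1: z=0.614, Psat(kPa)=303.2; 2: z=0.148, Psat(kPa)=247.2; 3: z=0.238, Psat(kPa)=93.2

Pbub = 244.932 kPa, y_2 = 0.149

At the bubble point ψ → 0, so ΣzᵢKᵢ = 1 with Kᵢ = Pᵢˢᵃᵗ/P ⇒ P = ΣzᵢPᵢˢᵃᵗ.
P = 0.614·303.2 + 0.148·247.2 + 0.238·93.2 = 244.932 kPa
yᵢ = zᵢPᵢˢᵃᵗ/P ⇒ y_2 = 0.148·247.2/244.932 = 0.149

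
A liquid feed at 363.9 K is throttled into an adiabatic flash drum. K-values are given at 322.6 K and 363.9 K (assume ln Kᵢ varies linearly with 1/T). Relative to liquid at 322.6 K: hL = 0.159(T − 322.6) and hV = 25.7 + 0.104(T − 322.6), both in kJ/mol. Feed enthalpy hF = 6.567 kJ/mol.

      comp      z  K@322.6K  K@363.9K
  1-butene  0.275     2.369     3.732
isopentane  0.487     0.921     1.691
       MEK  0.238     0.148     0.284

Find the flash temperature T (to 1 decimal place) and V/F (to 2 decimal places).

Adiabatic flash: solve Rachford–Rice at each trial T, then check hF = ψ·hV(T) + (1−ψ)·hL(T).
  T = 322.6 K: K = (2.369, 0.921, 0.148), RR gives ψ = 0.221, H_out = 5.682 kJ/mol
  T = 363.9 K: K = (3.732, 1.691, 0.284), RR gives ψ = 0.853, H_out = 26.541 kJ/mol
  T = 343.2 K: K = (3.013, 1.270, 0.209), RR gives ψ = 0.607, H_out = 18.185 kJ/mol
  T = 332.9 K: K = (2.681, 1.087, 0.177), RR gives ψ = 0.439, H_out = 12.671 kJ/mol
  T = 327.8 K: K = (2.524, 1.003, 0.162), RR gives ψ = 0.338, H_out = 9.406 kJ/mol
  T = 325.2 K: K = (2.446, 0.961, 0.155), RR gives ψ = 0.281, H_out = 7.593 kJ/mol
  T = 323.9 K: K = (2.407, 0.941, 0.151), RR gives ψ = 0.251, H_out = 6.650 kJ/mol
Linear interpolation between T = 322.6 (H_out = 5.682) and T = 323.9 (H_out = 6.650) on hF = 6.567 gives T ≈ 323.8 K, at which ψ = 0.25.

T = 323.8 K, V/F = 0.25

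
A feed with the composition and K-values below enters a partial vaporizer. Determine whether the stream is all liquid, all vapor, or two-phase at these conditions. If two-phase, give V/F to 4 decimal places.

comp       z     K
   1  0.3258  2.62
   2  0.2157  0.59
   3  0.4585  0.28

ΣzᵢKᵢ = 1.1092; Σzᵢ/Kᵢ = 2.1274.
Both exceed 1, so a two-phase solution exists.
Rachford–Rice: g(ψ) = Σ zᵢ(Kᵢ−1)/(1+ψ(Kᵢ−1)) = 0.
Newton–Raphson from ψ = 0.62:
  ψ = 0.6200: g = -0.45158, g' = -1.0536 → ψ = 0.1914
  ψ = 0.1914: g = -0.07596, g' = -0.8606 → ψ = 0.1031
  ψ = 0.1031: g = 0.00331, g' = -0.9446 → ψ = 0.1066
Converged at ψ = 0.1066.

two-phase, V/F = 0.1066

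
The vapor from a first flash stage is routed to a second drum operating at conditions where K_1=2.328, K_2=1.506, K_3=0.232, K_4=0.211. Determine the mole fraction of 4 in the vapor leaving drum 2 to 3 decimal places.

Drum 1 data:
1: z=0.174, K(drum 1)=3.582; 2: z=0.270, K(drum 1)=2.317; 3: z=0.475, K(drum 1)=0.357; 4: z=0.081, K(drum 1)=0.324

Drum 1:
Material balance + equilibrium reduce to Σ zᵢ(Kᵢ−1)/(1+ψ₁(Kᵢ−1)) = 0.
Check two-phase: ΣzᵢKᵢ = 1.445 > 1 and Σzᵢ/Kᵢ = 1.746 > 1, so g(0) = 0.445 > 0 and g(1) = -0.746 < 0.
Iterate (Newton) starting at ψ₁ = 0.5:
  ψ₁ = 0.500: g = -0.1224, g' = -0.902 → ψ₁ = 0.364
  ψ₁ = 0.364: g = 0.0002, g' = -0.922 → ψ₁ = 0.365
Converged at ψ₁ = 0.365.
Drum-1 compositions:
  1: x = 0.090, y = 0.321
  2: x = 0.182, y = 0.423
  3: x = 0.620, y = 0.222
  4: x = 0.107, y = 0.035
Drum-2 feed = drum-1 vapor: z₂ = (0.3210, 0.4226, 0.2215, 0.0348).
Drum 2:
Material balance + equilibrium reduce to Σ zᵢ(Kᵢ−1)/(1+ψ₂(Kᵢ−1)) = 0.
Feasibility: ΣzᵢKᵢ = 1.443, Σzᵢ/Kᵢ = 1.538 — both > 1, two phases present.
Newton iteration, ψ₂⁰ = 0.4:
  ψ₂ = 0.400: g = 0.1706, g' = -0.635 → ψ₂ = 0.669
  ψ₂ = 0.669: g = -0.0223, g' = -0.869 → ψ₂ = 0.643
  ψ₂ = 0.643: g = -0.0006, g' = -0.826 → ψ₂ = 0.642
Converged at ψ₂ = 0.642.
  1: x = 0.173, y = 0.403
  2: x = 0.319, y = 0.480
  3: x = 0.437, y = 0.101
  4: x = 0.071, y = 0.015

y_4 (drum 2) = 0.015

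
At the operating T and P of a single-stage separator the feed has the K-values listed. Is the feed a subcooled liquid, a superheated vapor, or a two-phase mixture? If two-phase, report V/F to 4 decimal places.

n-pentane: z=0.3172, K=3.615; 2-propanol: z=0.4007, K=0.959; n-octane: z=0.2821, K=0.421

two-phase, V/F = 0.7028

ΣzᵢKᵢ = 1.6497; Σzᵢ/Kᵢ = 1.1756.
Both exceed 1, so a two-phase solution exists.
Iterate (Newton) starting at ψ = 0.5:
  ψ = 0.5000: g = 0.11281, g' = -0.5954 → ψ = 0.6895
  ψ = 0.6895: g = 0.00716, g' = -0.5388 → ψ = 0.7028
Converged at ψ = 0.7028.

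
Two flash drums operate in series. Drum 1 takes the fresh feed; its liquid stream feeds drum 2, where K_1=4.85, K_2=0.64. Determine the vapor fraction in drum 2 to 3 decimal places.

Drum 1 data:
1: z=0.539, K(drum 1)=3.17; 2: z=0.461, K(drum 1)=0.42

V/F (drum 2) = 0.381

Drum 1:
Newton iteration, ψ₁⁰ = 0.5:
  ψ₁ = 0.500: g = 0.1844, g' = -0.891 → ψ₁ = 0.707
  ψ₁ = 0.707: g = 0.0085, g' = -0.841 → ψ₁ = 0.717
Converged at ψ₁ = 0.717.
Drum-1 compositions:
  1: x = 0.211, y = 0.669
  2: x = 0.789, y = 0.331
Drum-2 feed = drum-1 liquid: z₂ = (0.2109, 0.7891).
Drum 2:
Material balance + equilibrium reduce to Σ zᵢ(Kᵢ−1)/(1+ψ₂(Kᵢ−1)) = 0.
Feasibility: ΣzᵢKᵢ = 1.528, Σzᵢ/Kᵢ = 1.276 — both > 1, two phases present.
Newton iteration, ψ₂⁰ = 0.5:
  ψ₂ = 0.500: g = -0.0688, g' = -0.517 → ψ₂ = 0.367
  ψ₂ = 0.367: g = 0.0092, g' = -0.673 → ψ₂ = 0.381
Converged at ψ₂ = 0.381.
  1: x = 0.086, y = 0.415
  2: x = 0.914, y = 0.585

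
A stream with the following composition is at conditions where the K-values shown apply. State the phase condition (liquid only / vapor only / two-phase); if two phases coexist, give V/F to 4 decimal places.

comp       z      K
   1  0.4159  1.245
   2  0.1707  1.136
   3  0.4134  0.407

ΣzᵢKᵢ = 0.8800; Σzᵢ/Kᵢ = 1.5000.
Since ΣzᵢKᵢ < 1 the mixture is below its bubble point — single liquid phase.

liquid only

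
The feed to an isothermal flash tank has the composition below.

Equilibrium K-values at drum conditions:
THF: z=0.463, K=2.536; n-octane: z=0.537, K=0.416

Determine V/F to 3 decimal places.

V/F = 0.443

Binary case is linear: z₁(K₁−1)(1+V/F(K₂−1)) + z₂(K₂−1)(1+V/F(K₁−1)) = 0
⇒ V/F = [z₁(K₁−1)+z₂(K₂−1)] / [−(K₁−1)(K₂−1)] = 0.3976/0.8970 = 0.443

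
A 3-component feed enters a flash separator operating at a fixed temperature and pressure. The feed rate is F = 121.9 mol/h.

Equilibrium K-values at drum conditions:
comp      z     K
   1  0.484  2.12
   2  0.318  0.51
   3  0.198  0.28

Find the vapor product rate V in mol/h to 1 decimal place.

Material balance + equilibrium reduce to Σ zᵢ(Kᵢ−1)/(1+β(Kᵢ−1)) = 0.
Feasibility: ΣzᵢKᵢ = 1.244, Σzᵢ/Kᵢ = 1.559 — both > 1, two phases present.
Newton–Raphson from β = 0.44:
  β = 0.440: g = -0.0442, g' = -0.616 → β = 0.368
Converged at β = 0.368.
Then V = β·F = 0.3677·121.9 = 44.8 mol/h and L = F − V = 77.1 mol/h.

V = 44.8 mol/h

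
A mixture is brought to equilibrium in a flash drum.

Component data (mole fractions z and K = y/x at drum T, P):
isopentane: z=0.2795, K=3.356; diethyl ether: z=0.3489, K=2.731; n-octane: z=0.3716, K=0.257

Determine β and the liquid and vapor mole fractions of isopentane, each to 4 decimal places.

Let β = V/F and solve Σ zᵢ(Kᵢ−1)/(1+β(Kᵢ−1)) = 0.
g(0) = ΣzᵢKᵢ − 1 = 0.9863 and g(1) = 1 − Σzᵢ/Kᵢ = -0.6570, so a root lies in (0, 1).
Newton iteration, β⁰ = 0.37:
  β = 0.3700: g = 0.33919, g' = -1.2215 → β = 0.6477
  β = 0.6477: g = 0.01320, g' = -1.2378 → β = 0.6584
  β = 0.6584: g = -0.00008, g' = -1.2528 → β = 0.6583
Converged at β = 0.6583.
Compositions from xᵢ = zᵢ/(1+β(Kᵢ−1)), yᵢ = Kᵢxᵢ:
  isopentane: x = 0.1096, y = 0.3677
  diethyl ether: x = 0.1631, y = 0.4454
  n-octane: x = 0.7274, y = 0.1869

β = 0.6583, x_isopentane = 0.1096, y_isopentane = 0.3677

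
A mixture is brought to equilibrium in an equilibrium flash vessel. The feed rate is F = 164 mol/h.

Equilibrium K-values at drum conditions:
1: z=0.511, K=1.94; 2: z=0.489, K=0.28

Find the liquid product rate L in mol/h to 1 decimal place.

Newton iteration, ψ⁰ = 0.59:
  ψ = 0.590: g = -0.3031, g' = -0.953 → ψ = 0.272
  ψ = 0.272: g = -0.0552, g' = -0.678 → ψ = 0.190
Converged at ψ = 0.190.
Then V = ψ·F = 0.1895·164 = 31.1 mol/h and L = F − V = 132.9 mol/h.

L = 132.9 mol/h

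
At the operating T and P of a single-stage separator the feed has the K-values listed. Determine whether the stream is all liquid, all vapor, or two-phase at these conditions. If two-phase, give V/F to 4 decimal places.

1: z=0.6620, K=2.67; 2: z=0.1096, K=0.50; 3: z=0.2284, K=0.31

two-phase, V/F = 0.8308

ΣzᵢKᵢ = 1.8931; Σzᵢ/Kᵢ = 1.2039.
Both exceed 1, so a two-phase solution exists.
Iterate (Newton) starting at ψ = 0.4:
  ψ = 0.4000: g = 0.37662, g' = -0.9139 → ψ = 0.8121
  ψ = 0.8121: g = 0.01846, g' = -0.9728 → ψ = 0.8311
  ψ = 0.8311: g = -0.00027, g' = -1.0017 → ψ = 0.8308
Converged at ψ = 0.8308.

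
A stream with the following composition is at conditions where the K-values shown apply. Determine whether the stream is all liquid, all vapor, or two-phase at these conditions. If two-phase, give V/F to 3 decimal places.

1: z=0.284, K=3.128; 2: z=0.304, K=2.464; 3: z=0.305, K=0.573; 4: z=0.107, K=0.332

two-phase, V/F = 0.912

ΣzᵢKᵢ = 1.848; Σzᵢ/Kᵢ = 1.069.
Both exceed 1, so a two-phase solution exists.
Newton–Raphson from ψ = 0.5:
  ψ = 0.500: g = 0.2769, g' = -0.717 → ψ = 0.886
  ψ = 0.886: g = 0.0184, g' = -0.709 → ψ = 0.912
Converged at ψ = 0.912.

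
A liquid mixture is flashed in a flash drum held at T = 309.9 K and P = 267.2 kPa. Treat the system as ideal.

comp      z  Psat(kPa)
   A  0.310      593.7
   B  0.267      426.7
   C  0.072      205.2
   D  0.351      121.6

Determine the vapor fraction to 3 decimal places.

ψ = 0.672

Raoult's law: Kᵢ = Pᵢˢᵃᵗ/P = Pᵢˢᵃᵗ/267.2.
  K_A = 593.7/267.2 = 2.22193, K_B = 426.7/267.2 = 1.59693, K_C = 205.2/267.2 = 0.76796, K_D = 121.6/267.2 = 0.45509
Let ψ = V/F and solve Σ zᵢ(Kᵢ−1)/(1+ψ(Kᵢ−1)) = 0.
g(0) = ΣzᵢKᵢ − 1 = 0.330 and g(1) = 1 − Σzᵢ/Kᵢ = -0.172, so a root lies in (0, 1).
Newton–Raphson from ψ = 0.34:
  ψ = 0.340: g = 0.1472, g' = -0.458 → ψ = 0.661
  ψ = 0.661: g = 0.0051, g' = -0.451 → ψ = 0.672
Converged at ψ = 0.672.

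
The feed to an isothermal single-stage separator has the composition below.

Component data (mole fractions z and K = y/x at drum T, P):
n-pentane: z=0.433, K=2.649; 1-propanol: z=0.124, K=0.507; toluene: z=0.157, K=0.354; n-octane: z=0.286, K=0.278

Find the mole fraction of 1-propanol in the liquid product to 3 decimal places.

x_1-propanol = 0.147

Rachford–Rice: g(ψ) = Σ zᵢ(Kᵢ−1)/(1+ψ(Kᵢ−1)) = 0.
g(0) = ΣzᵢKᵢ − 1 = 0.345 and g(1) = 1 − Σzᵢ/Kᵢ = -0.880, so a root lies in (0, 1).
Iterate (Newton) starting at ψ = 0.44:
  ψ = 0.440: g = -0.1086, g' = -0.893 → ψ = 0.318
Converged at ψ = 0.318.
Compositions from xᵢ = zᵢ/(1+ψ(Kᵢ−1)), yᵢ = Kᵢxᵢ:
  n-pentane: x = 0.284, y = 0.752
  1-propanol: x = 0.147, y = 0.075
  toluene: x = 0.198, y = 0.070
  n-octane: x = 0.371, y = 0.103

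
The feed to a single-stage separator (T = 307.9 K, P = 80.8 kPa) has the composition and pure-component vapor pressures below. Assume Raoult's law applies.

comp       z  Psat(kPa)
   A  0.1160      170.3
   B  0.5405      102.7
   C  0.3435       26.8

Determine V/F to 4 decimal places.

V/F = 0.1373

Raoult's law: Kᵢ = Pᵢˢᵃᵗ/P = Pᵢˢᵃᵗ/80.8.
  K_A = 170.3/80.8 = 2.107673, K_B = 102.7/80.8 = 1.271040, K_C = 26.8/80.8 = 0.331683
Rachford–Rice: g(V/F) = Σ zᵢ(Kᵢ−1)/(1+V/F(Kᵢ−1)) = 0.
g(0) = ΣzᵢKᵢ − 1 = 0.0454 and g(1) = 1 − Σzᵢ/Kᵢ = -0.5159, so a root lies in (0, 1).
Iterate (Newton) starting at V/F = 0.62:
  V/F = 0.6200: g = -0.19039, g' = -0.5265 → V/F = 0.2583
  V/F = 0.2583: g = -0.04066, g' = -0.3449 → V/F = 0.1404
  V/F = 0.1404: g = -0.00103, g' = -0.3303 → V/F = 0.1373
Converged at V/F = 0.1373.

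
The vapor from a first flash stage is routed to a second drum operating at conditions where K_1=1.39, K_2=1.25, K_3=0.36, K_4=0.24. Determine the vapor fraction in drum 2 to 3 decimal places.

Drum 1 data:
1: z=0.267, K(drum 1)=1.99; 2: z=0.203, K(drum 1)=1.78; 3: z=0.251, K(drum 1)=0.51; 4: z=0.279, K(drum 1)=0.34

Drum 1:
Newton–Raphson from ψ₁ = 0.39:
  ψ₁ = 0.390: g = -0.0879, g' = -0.521 → ψ₁ = 0.221
  ψ₁ = 0.221: g = -0.0018, g' = -0.508 → ψ₁ = 0.218
Converged at ψ₁ = 0.218.
Drum-1 compositions:
  1: x = 0.220, y = 0.437
  2: x = 0.174, y = 0.309
  3: x = 0.281, y = 0.143
  4: x = 0.326, y = 0.111
Drum-2 feed = drum-1 vapor: z₂ = (0.4370, 0.3088, 0.1433, 0.1108).
Drum 2:
Rachford–Rice: g(ψ₂) = Σ zᵢ(Kᵢ−1)/(1+ψ₂(Kᵢ−1)) = 0.
g(0) = ΣzᵢKᵢ − 1 = 0.072 and g(1) = 1 − Σzᵢ/Kᵢ = -0.421, so a root lies in (0, 1).
Newton iteration, ψ₂⁰ = 0.5:
  ψ₂ = 0.500: g = -0.0594, g' = -0.355 → ψ₂ = 0.333
  ψ₂ = 0.333: g = -0.0071, g' = -0.278 → ψ₂ = 0.307
Converged at ψ₂ = 0.307.
  1: x = 0.390, y = 0.543
  2: x = 0.287, y = 0.359
  3: x = 0.178, y = 0.064
  4: x = 0.144, y = 0.035

V/F (drum 2) = 0.307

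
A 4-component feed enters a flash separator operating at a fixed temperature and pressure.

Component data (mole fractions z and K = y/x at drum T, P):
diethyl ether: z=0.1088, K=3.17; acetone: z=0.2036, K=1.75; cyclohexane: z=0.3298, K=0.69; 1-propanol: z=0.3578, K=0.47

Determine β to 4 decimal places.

β = 0.1540

Let β = V/F and solve Σ zᵢ(Kᵢ−1)/(1+β(Kᵢ−1)) = 0.
Feasibility: ΣzᵢKᵢ = 1.0969, Σzᵢ/Kᵢ = 1.3899 — both > 1, two phases present.
Iterate (Newton) starting at β = 0.5:
  β = 0.5000: g = -0.15471, g' = -0.4089 → β = 0.1216
  β = 0.1216: g = 0.01779, g' = -0.5660 → β = 0.1531
  β = 0.1531: g = 0.00050, g' = -0.5348 → β = 0.1540
Converged at β = 0.1540.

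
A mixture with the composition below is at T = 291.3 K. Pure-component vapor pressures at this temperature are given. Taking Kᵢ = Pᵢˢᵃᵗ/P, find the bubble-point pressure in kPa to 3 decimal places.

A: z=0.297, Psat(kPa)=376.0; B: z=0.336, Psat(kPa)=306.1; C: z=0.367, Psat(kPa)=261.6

Pbub = 310.529 kPa

At the bubble point ψ → 0, so ΣzᵢKᵢ = 1 with Kᵢ = Pᵢˢᵃᵗ/P ⇒ P = ΣzᵢPᵢˢᵃᵗ.
P = 0.297·376.0 + 0.336·306.1 + 0.367·261.6 = 310.529 kPa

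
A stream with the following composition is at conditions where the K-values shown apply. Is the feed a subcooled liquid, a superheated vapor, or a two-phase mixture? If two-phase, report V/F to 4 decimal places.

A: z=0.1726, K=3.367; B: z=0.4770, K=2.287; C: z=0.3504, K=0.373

two-phase, V/F = 0.8033

ΣzᵢKᵢ = 1.8027; Σzᵢ/Kᵢ = 1.1992.
Both exceed 1, so a two-phase solution exists.
Let ψ = V/F and solve Σ zᵢ(Kᵢ−1)/(1+ψ(Kᵢ−1)) = 0.
Iterate (Newton) starting at ψ = 0.35:
  ψ = 0.3500: g = 0.36522, g' = -0.8909 → ψ = 0.7599
  ψ = 0.7599: g = 0.03667, g' = -0.8280 → ψ = 0.8042
  ψ = 0.8042: g = -0.00080, g' = -0.8660 → ψ = 0.8033
Converged at ψ = 0.8033.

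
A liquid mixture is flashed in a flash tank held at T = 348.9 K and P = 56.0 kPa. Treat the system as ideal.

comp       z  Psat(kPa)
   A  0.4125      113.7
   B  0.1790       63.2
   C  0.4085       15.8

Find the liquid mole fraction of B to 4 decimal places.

Raoult's law: Kᵢ = Pᵢˢᵃᵗ/P = Pᵢˢᵃᵗ/56.0.
  K_A = 113.7/56.0 = 2.030357, K_B = 63.2/56.0 = 1.128571, K_C = 15.8/56.0 = 0.282143
Let β = V/F and solve Σ zᵢ(Kᵢ−1)/(1+β(Kᵢ−1)) = 0.
g(0) = ΣzᵢKᵢ − 1 = 0.1548 and g(1) = 1 − Σzᵢ/Kᵢ = -0.8096, so a root lies in (0, 1).
Newton iteration, β⁰ = 0.5:
  β = 0.5000: g = -0.15530, g' = -0.7056 → β = 0.2799
  β = 0.2799: g = -0.01489, g' = -0.5963 → β = 0.2549
Converged at β = 0.2549.
Compositions from xᵢ = zᵢ/(1+β(Kᵢ−1)), yᵢ = Kᵢxᵢ:
  A: x = 0.3267, y = 0.6633
  B: x = 0.1733, y = 0.1956
  C: x = 0.5000, y = 0.1411

x_B = 0.1733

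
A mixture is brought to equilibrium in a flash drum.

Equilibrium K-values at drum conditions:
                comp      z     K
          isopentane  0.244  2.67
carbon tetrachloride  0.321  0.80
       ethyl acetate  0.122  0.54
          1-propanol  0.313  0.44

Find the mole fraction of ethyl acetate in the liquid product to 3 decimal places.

x_ethyl acetate = 0.132

Rachford–Rice: g(β) = Σ zᵢ(Kᵢ−1)/(1+β(Kᵢ−1)) = 0.
Check two-phase: ΣzᵢKᵢ = 1.112 > 1 and Σzᵢ/Kᵢ = 1.430 > 1, so g(0) = 0.112 > 0 and g(1) = -0.430 < 0.
Iterate (Newton) starting at β = 0.5:
  β = 0.500: g = -0.1656, g' = -0.451 → β = 0.133
  β = 0.133: g = 0.0185, g' = -0.613 → β = 0.163
  β = 0.163: g = 0.0005, g' = -0.583 → β = 0.164
Converged at β = 0.164.
Compositions from xᵢ = zᵢ/(1+β(Kᵢ−1)), yᵢ = Kᵢxᵢ:
  isopentane: x = 0.192, y = 0.512
  carbon tetrachloride: x = 0.332, y = 0.265
  ethyl acetate: x = 0.132, y = 0.071
  1-propanol: x = 0.345, y = 0.152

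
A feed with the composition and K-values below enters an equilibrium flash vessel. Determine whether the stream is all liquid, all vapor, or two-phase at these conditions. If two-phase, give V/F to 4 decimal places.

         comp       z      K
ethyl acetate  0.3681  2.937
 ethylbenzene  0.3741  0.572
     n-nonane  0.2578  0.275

ΣzᵢKᵢ = 1.3660; Σzᵢ/Kᵢ = 1.7168.
Both exceed 1, so a two-phase solution exists.
Newton iteration, ψ⁰ = 0.5:
  ψ = 0.5000: g = -0.13468, g' = -0.8008 → ψ = 0.3318
  ψ = 0.3318: g = 0.00132, g' = -0.8398 → ψ = 0.3334
Converged at ψ = 0.3334.

two-phase, V/F = 0.3334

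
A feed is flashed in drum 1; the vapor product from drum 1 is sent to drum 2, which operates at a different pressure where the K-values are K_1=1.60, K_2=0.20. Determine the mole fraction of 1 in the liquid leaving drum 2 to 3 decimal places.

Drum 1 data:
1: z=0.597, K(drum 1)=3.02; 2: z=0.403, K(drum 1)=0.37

x_1 (drum 2) = 0.571

Drum 1:
Rachford–Rice: g(ψ₁) = Σ zᵢ(Kᵢ−1)/(1+ψ₁(Kᵢ−1)) = 0.
Feasibility: ΣzᵢKᵢ = 1.952, Σzᵢ/Kᵢ = 1.287 — both > 1, two phases present.
Iterate (Newton) starting at ψ₁ = 0.5:
  ψ₁ = 0.500: g = 0.2293, g' = -0.944 → ψ₁ = 0.743
  ψ₁ = 0.743: g = 0.0049, g' = -0.955 → ψ₁ = 0.748
Converged at ψ₁ = 0.748.
Drum-1 compositions:
  1: x = 0.238, y = 0.718
  2: x = 0.762, y = 0.282
Drum-2 feed = drum-1 vapor: z₂ = (0.7180, 0.2820).
Drum 2:
Binary case is linear: z₁(K₁−1)(1+ψ₂(K₂−1)) + z₂(K₂−1)(1+ψ₂(K₁−1)) = 0
⇒ ψ₂ = [z₁(K₁−1)+z₂(K₂−1)] / [−(K₁−1)(K₂−1)] = 0.2051/0.4800 = 0.427
  1: x = 0.571, y = 0.914
  2: x = 0.429, y = 0.086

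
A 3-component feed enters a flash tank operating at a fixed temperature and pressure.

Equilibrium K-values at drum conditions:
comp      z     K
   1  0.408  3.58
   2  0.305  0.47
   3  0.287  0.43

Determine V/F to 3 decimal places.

V/F = 0.513

Rachford–Rice: g(V/F) = Σ zᵢ(Kᵢ−1)/(1+V/F(Kᵢ−1)) = 0.
Check two-phase: ΣzᵢKᵢ = 1.727 > 1 and Σzᵢ/Kᵢ = 1.430 > 1, so g(0) = 0.727 > 0 and g(1) = -0.430 < 0.
Newton iteration, V/F⁰ = 0.4:
  V/F = 0.400: g = 0.1010, g' = -0.952 → V/F = 0.506
  V/F = 0.506: g = 0.0057, g' = -0.855 → V/F = 0.513
Converged at V/F = 0.513.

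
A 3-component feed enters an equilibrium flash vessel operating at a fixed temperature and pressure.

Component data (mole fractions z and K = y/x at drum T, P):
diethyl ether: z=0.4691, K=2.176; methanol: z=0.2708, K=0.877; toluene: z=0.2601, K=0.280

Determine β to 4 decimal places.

Material balance + equilibrium reduce to Σ zᵢ(Kᵢ−1)/(1+β(Kᵢ−1)) = 0.
Check two-phase: ΣzᵢKᵢ = 1.3311 > 1 and Σzᵢ/Kᵢ = 1.4533 > 1, so g(0) = 0.3311 > 0 and g(1) = -0.4533 < 0.
Newton–Raphson from β = 0.5:
  β = 0.5000: g = 0.01929, g' = -0.5911 → β = 0.5326
  β = 0.5326: g = -0.00021, g' = -0.6047 → β = 0.5323
Converged at β = 0.5323.

β = 0.5323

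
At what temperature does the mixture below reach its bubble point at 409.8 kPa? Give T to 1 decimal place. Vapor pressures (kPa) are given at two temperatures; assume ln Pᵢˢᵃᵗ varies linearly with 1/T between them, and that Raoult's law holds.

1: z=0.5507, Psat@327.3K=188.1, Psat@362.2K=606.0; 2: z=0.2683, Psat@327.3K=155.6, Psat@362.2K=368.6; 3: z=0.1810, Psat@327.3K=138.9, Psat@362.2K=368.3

Bubble-point temperature: ΣzᵢPᵢˢᵃᵗ(T) = P. Interpolate ln Pᵢˢᵃᵗ = aᵢ + bᵢ/T.
  T = 327.3 K: ΣzᵢPᵢˢᵃᵗ = 170.48 kPa
  T = 362.2 K: ΣzᵢPᵢˢᵃᵗ = 499.28 kPa
  T = 344.8 K: ΣzᵢPᵢˢᵃᵗ = 299.61 kPa
  T = 353.5 K: ΣzᵢPᵢˢᵃᵗ = 389.02 kPa
  T = 357.9 K: ΣzᵢPᵢˢᵃᵗ = 441.97 kPa
  T = 355.7 K: ΣzᵢPᵢˢᵃᵗ = 414.81 kPa
Interpolating between 353.5 K and 355.7 K gives T ≈ 355.3 K.

T = 355.3 K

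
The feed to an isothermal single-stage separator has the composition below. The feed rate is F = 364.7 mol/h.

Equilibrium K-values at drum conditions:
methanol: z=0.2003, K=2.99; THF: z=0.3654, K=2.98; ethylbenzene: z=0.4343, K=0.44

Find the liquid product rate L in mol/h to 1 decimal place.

L = 76.1 mol/h

Material balance + equilibrium reduce to Σ zᵢ(Kᵢ−1)/(1+β(Kᵢ−1)) = 0.
g(0) = ΣzᵢKᵢ − 1 = 0.8789 and g(1) = 1 − Σzᵢ/Kᵢ = -0.1767, so a root lies in (0, 1).
Newton iteration, β⁰ = 0.5:
  β = 0.5000: g = 0.22557, g' = -0.8238 → β = 0.7738
  β = 0.7738: g = 0.01345, g' = -0.7705 → β = 0.7913
  β = 0.7913: g = -0.00005, g' = -0.7763 → β = 0.7912
Converged at β = 0.7912.
Then V = β·F = 0.7912·364.7 = 288.6 mol/h and L = F − V = 76.1 mol/h.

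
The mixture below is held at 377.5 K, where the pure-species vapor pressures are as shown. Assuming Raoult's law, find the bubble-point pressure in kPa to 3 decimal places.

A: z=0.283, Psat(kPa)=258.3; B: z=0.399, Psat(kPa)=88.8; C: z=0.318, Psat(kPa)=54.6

Pbub = 125.893 kPa

At the bubble point ψ → 0, so ΣzᵢKᵢ = 1 with Kᵢ = Pᵢˢᵃᵗ/P ⇒ P = ΣzᵢPᵢˢᵃᵗ.
P = 0.283·258.3 + 0.399·88.8 + 0.318·54.6 = 125.893 kPa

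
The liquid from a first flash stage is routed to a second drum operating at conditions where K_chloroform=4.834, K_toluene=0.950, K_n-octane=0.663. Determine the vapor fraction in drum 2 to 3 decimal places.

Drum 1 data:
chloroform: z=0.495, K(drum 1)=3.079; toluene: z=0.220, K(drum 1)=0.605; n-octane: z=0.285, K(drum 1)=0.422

Drum 1:
Newton–Raphson from ψ₁ = 0.48:
  ψ₁ = 0.480: g = 0.1799, g' = -0.771 → ψ₁ = 0.713
  ψ₁ = 0.713: g = 0.0131, g' = -0.689 → ψ₁ = 0.732
Converged at ψ₁ = 0.732.
Drum-1 compositions:
  chloroform: x = 0.196, y = 0.604
  toluene: x = 0.310, y = 0.187
  n-octane: x = 0.494, y = 0.209
Drum-2 feed = drum-1 liquid: z₂ = (0.1962, 0.3096, 0.4942).
Drum 2:
Newton–Raphson from ψ₂ = 0.5:
  ψ₂ = 0.500: g = 0.0417, g' = -0.421 → ψ₂ = 0.599
  ψ₂ = 0.599: g = 0.0035, g' = -0.354 → ψ₂ = 0.609
Converged at ψ₂ = 0.609.
  chloroform: x = 0.059, y = 0.284
  toluene: x = 0.319, y = 0.303
  n-octane: x = 0.622, y = 0.412

V/F (drum 2) = 0.609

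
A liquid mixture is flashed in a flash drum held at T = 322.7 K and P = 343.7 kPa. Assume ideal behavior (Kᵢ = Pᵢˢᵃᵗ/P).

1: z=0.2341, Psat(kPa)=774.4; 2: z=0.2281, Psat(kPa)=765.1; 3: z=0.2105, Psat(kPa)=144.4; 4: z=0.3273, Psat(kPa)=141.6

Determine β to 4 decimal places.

Raoult's law: Kᵢ = Pᵢˢᵃᵗ/P = Pᵢˢᵃᵗ/343.7.
  K_1 = 774.4/343.7 = 2.253128, K_2 = 765.1/343.7 = 2.226069, K_3 = 144.4/343.7 = 0.420134, K_4 = 141.6/343.7 = 0.411987
Let β = V/F and solve Σ zᵢ(Kᵢ−1)/(1+β(Kᵢ−1)) = 0.
Feasibility: ΣzᵢKᵢ = 1.2585, Σzᵢ/Kᵢ = 1.5018 — both > 1, two phases present.
Iterate (Newton) starting at β = 0.36:
  β = 0.3600: g = -0.00222, g' = -0.6348 → β = 0.3565
Converged at β = 0.3565.

β = 0.3565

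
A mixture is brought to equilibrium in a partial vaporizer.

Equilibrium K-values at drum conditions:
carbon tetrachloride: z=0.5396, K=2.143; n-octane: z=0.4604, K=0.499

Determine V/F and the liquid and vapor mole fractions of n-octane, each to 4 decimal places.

Material balance + equilibrium reduce to Σ zᵢ(Kᵢ−1)/(1+V/F(Kᵢ−1)) = 0.
Feasibility: ΣzᵢKᵢ = 1.3861, Σzᵢ/Kᵢ = 1.1744 — both > 1, two phases present.
Binary case is linear: z₁(K₁−1)(1+V/F(K₂−1)) + z₂(K₂−1)(1+V/F(K₁−1)) = 0
⇒ V/F = [z₁(K₁−1)+z₂(K₂−1)] / [−(K₁−1)(K₂−1)] = 0.38610/0.57264 = 0.6742
Compositions from xᵢ = zᵢ/(1+V/F(Kᵢ−1)), yᵢ = Kᵢxᵢ:
  carbon tetrachloride: x = 0.3047, y = 0.6531
  n-octane: x = 0.6953, y = 0.3469

V/F = 0.6742, x_n-octane = 0.6953, y_n-octane = 0.3469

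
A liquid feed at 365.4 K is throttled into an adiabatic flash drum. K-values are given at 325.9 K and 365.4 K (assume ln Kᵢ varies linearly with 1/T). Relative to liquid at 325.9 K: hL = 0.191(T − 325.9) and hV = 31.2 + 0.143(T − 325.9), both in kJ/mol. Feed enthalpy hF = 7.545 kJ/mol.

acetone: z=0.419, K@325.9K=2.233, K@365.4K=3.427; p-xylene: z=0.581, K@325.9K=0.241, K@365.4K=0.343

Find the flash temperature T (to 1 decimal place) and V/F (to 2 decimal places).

Adiabatic flash: solve Rachford–Rice at each trial T, then check hF = ψ·hV(T) + (1−ψ)·hL(T).
  T = 325.9 K: K = (2.233, 0.241), RR gives ψ = 0.081, H_out = 2.522 kJ/mol
  T = 365.4 K: K = (3.427, 0.343), RR gives ψ = 0.398, H_out = 19.218 kJ/mol
  T = 345.6 K: K = (2.799, 0.290), RR gives ψ = 0.267, H_out = 11.853 kJ/mol
  T = 335.8 K: K = (2.510, 0.265), RR gives ψ = 0.185, H_out = 7.590 kJ/mol
  T = 330.9 K: K = (2.371, 0.253), RR gives ψ = 0.137, H_out = 5.203 kJ/mol
  T = 333.4 K: K = (2.441, 0.259), RR gives ψ = 0.163, H_out = 6.447 kJ/mol
Linear interpolation between T = 333.4 (H_out = 6.447) and T = 335.8 (H_out = 7.590) on hF = 7.545 gives T ≈ 335.7 K, at which ψ = 0.18.

T = 335.7 K, V/F = 0.18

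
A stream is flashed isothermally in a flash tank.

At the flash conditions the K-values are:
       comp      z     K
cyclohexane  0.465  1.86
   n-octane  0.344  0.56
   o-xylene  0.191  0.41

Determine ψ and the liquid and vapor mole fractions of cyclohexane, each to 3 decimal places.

ψ = 0.316, x_cyclohexane = 0.366, y_cyclohexane = 0.680

Rachford–Rice: g(ψ) = Σ zᵢ(Kᵢ−1)/(1+ψ(Kᵢ−1)) = 0.
g(0) = ΣzᵢKᵢ − 1 = 0.136 and g(1) = 1 − Σzᵢ/Kᵢ = -0.330, so a root lies in (0, 1).
Newton–Raphson from ψ = 0.41:
  ψ = 0.410: g = -0.0377, g' = -0.403 → ψ = 0.316
Converged at ψ = 0.316.
Compositions from xᵢ = zᵢ/(1+ψ(Kᵢ−1)), yᵢ = Kᵢxᵢ:
  cyclohexane: x = 0.366, y = 0.680
  n-octane: x = 0.400, y = 0.224
  o-xylene: x = 0.235, y = 0.096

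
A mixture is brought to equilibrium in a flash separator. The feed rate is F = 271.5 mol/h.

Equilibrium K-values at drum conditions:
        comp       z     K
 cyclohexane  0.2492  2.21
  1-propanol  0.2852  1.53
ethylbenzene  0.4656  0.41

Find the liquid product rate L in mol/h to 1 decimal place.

L = 180.2 mol/h

Let β = V/F and solve Σ zᵢ(Kᵢ−1)/(1+β(Kᵢ−1)) = 0.
Check two-phase: ΣzᵢKᵢ = 1.1780 > 1 and Σzᵢ/Kᵢ = 1.4348 > 1, so g(0) = 0.1780 > 0 and g(1) = -0.4348 < 0.
Newton iteration, β⁰ = 0.39:
  β = 0.3900: g = -0.02668, g' = -0.4969 → β = 0.3363
  β = 0.3363: g = -0.00009, g' = -0.4943 → β = 0.3361
Converged at β = 0.3361.
Then V = β·F = 0.3361·271.5 = 91.3 mol/h and L = F − V = 180.2 mol/h.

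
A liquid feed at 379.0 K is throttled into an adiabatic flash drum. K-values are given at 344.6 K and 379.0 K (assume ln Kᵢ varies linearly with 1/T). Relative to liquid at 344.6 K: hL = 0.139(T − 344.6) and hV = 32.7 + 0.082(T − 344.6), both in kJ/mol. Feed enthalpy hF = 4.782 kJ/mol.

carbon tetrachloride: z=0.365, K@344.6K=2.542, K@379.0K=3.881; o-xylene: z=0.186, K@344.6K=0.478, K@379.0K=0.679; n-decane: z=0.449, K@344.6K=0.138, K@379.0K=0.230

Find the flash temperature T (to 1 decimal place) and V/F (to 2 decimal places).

Adiabatic flash: solve Rachford–Rice at each trial T, then check hF = ψ·hV(T) + (1−ψ)·hL(T).
  T = 344.6 K: K = (2.542, 0.478, 0.138), RR gives ψ = 0.066, H_out = 2.155 kJ/mol
  T = 379.0 K: K = (3.881, 0.679, 0.230), RR gives ψ = 0.337, H_out = 15.134 kJ/mol
  T = 361.8 K: K = (3.173, 0.574, 0.180), RR gives ψ = 0.220, H_out = 9.375 kJ/mol
  T = 353.2 K: K = (2.848, 0.525, 0.158), RR gives ψ = 0.150, H_out = 6.037 kJ/mol
  T = 348.9 K: K = (2.692, 0.501, 0.148), RR gives ψ = 0.110, H_out = 4.180 kJ/mol
  T = 351.0 K: K = (2.768, 0.513, 0.153), RR gives ψ = 0.130, H_out = 5.106 kJ/mol
Linear interpolation between T = 348.9 (H_out = 4.180) and T = 351.0 (H_out = 5.106) on hF = 4.782 gives T ≈ 350.3 K, at which ψ = 0.12.

T = 350.3 K, V/F = 0.12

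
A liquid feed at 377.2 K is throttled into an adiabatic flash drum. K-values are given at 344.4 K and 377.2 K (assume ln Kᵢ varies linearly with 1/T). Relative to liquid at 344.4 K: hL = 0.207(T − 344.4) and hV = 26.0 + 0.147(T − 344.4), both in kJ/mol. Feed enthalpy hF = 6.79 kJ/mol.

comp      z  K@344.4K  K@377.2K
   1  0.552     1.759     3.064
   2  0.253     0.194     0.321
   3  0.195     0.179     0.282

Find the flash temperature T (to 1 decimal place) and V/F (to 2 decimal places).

Adiabatic flash: solve Rachford–Rice at each trial T, then check hF = ψ·hV(T) + (1−ψ)·hL(T).
  T = 344.4 K: K = (1.759, 0.194, 0.179), RR gives ψ = 0.089, H_out = 2.317 kJ/mol
  T = 377.2 K: K = (3.064, 0.321, 0.282), RR gives ψ = 0.576, H_out = 20.624 kJ/mol
  T = 360.8 K: K = (2.351, 0.252, 0.227), RR gives ψ = 0.396, H_out = 13.299 kJ/mol
  T = 352.6 K: K = (2.040, 0.222, 0.202), RR gives ψ = 0.271, H_out = 8.612 kJ/mol
  T = 348.5 K: K = (1.896, 0.208, 0.190), RR gives ψ = 0.190, H_out = 5.747 kJ/mol
  T = 350.6 K: K = (1.969, 0.215, 0.196), RR gives ψ = 0.234, H_out = 7.272 kJ/mol
Linear interpolation between T = 348.5 (H_out = 5.747) and T = 350.6 (H_out = 7.272) on hF = 6.79 gives T ≈ 349.9 K, at which ψ = 0.22.

T = 349.9 K, V/F = 0.22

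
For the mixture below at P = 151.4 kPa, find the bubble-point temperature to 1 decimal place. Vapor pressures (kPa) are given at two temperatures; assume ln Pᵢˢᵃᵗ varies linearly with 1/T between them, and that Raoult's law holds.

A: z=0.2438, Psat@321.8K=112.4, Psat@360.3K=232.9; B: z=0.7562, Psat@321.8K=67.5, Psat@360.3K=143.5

Bubble-point temperature: ΣzᵢPᵢˢᵃᵗ(T) = P. Interpolate ln Pᵢˢᵃᵗ = aᵢ + bᵢ/T.
  T = 321.8 K: ΣzᵢPᵢˢᵃᵗ = 78.45 kPa
  T = 360.3 K: ΣzᵢPᵢˢᵃᵗ = 165.30 kPa
  T = 341.1 K: ΣzᵢPᵢˢᵃᵗ = 116.40 kPa
  T = 350.7 K: ΣzᵢPᵢˢᵃᵗ = 139.38 kPa
  T = 355.5 K: ΣzᵢPᵢˢᵃᵗ = 151.96 kPa
  T = 353.1 K: ΣzᵢPᵢˢᵃᵗ = 145.58 kPa
Interpolating between 353.1 K and 355.5 K gives T ≈ 355.3 K.

T = 355.3 K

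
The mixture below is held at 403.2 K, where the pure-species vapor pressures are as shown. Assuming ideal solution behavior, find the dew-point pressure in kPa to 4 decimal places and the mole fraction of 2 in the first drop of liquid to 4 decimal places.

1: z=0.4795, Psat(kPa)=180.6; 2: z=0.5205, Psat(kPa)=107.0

At the dew point ψ → 1, so Σzᵢ/Kᵢ = 1 with Kᵢ = Pᵢˢᵃᵗ/P ⇒ 1/P = Σzᵢ/Pᵢˢᵃᵗ.
1/P = 0.4795/180.6 + 0.5205/107.0 = 0.0075195 ⇒ P = 132.9871 kPa
xᵢ = zᵢP/Pᵢˢᵃᵗ ⇒ x_2 = 0.5205·132.9871/107.0 = 0.6469

Pdew = 132.9871 kPa, x_2 = 0.6469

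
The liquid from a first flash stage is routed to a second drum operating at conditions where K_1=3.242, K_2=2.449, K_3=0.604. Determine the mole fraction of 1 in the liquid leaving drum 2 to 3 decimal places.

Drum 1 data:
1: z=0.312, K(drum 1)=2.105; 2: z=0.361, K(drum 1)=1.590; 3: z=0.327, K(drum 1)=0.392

Drum 1:
Let ψ₁ = V/F and solve Σ zᵢ(Kᵢ−1)/(1+ψ₁(Kᵢ−1)) = 0.
Check two-phase: ΣzᵢKᵢ = 1.359 > 1 and Σzᵢ/Kᵢ = 1.209 > 1, so g(0) = 0.359 > 0 and g(1) = -0.209 < 0.
Newton–Raphson from ψ₁ = 0.5:
  ψ₁ = 0.500: g = 0.1009, g' = -0.483 → ψ₁ = 0.709
  ψ₁ = 0.709: g = -0.0060, g' = -0.556 → ψ₁ = 0.698
Converged at ψ₁ = 0.698.
Drum-1 compositions:
  1: x = 0.176, y = 0.371
  2: x = 0.256, y = 0.407
  3: x = 0.568, y = 0.223
Drum-2 feed = drum-1 liquid: z₂ = (0.1761, 0.2557, 0.5682).
Drum 2:
Material balance + equilibrium reduce to Σ zᵢ(Kᵢ−1)/(1+ψ₂(Kᵢ−1)) = 0.
Feasibility: ΣzᵢKᵢ = 1.540, Σzᵢ/Kᵢ = 1.099 — both > 1, two phases present.
Newton iteration, ψ₂⁰ = 0.5:
  ψ₂ = 0.500: g = 0.1204, g' = -0.516 → ψ₂ = 0.733
  ψ₂ = 0.733: g = 0.0118, g' = -0.430 → ψ₂ = 0.761
Converged at ψ₂ = 0.761.
  1: x = 0.065, y = 0.211
  2: x = 0.122, y = 0.298
  3: x = 0.813, y = 0.491

x_1 (drum 2) = 0.065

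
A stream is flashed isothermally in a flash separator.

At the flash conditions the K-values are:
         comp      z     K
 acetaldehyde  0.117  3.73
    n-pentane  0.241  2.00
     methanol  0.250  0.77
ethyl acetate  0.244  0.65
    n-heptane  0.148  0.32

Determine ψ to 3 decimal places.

Material balance + equilibrium reduce to Σ zᵢ(Kᵢ−1)/(1+ψ(Kᵢ−1)) = 0.
g(0) = ΣzᵢKᵢ − 1 = 0.317 and g(1) = 1 − Σzᵢ/Kᵢ = -0.314, so a root lies in (0, 1).
Iterate (Newton) starting at ψ = 0.39:
  ψ = 0.390: g = 0.0291, g' = -0.512 → ψ = 0.447
  ψ = 0.447: g = 0.0006, g' = -0.492 → ψ = 0.448
Converged at ψ = 0.448.

ψ = 0.448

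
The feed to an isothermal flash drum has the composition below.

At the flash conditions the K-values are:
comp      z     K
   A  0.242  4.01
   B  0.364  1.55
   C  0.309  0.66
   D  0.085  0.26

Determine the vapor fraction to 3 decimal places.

ψ = 0.886

Newton–Raphson from ψ = 0.57:
  ψ = 0.570: g = 0.1815, g' = -0.555 → ψ = 0.897
  ψ = 0.897: g = -0.0073, g' = -0.695 → ψ = 0.886
Converged at ψ = 0.886.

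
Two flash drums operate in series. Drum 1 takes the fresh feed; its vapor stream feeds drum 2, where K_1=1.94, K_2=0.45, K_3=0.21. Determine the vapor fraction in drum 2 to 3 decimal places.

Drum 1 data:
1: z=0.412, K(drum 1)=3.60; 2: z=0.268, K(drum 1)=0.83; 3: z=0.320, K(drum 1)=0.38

Drum 1:
Newton iteration, ψ₁⁰ = 0.5:
  ψ₁ = 0.500: g = 0.1284, g' = -0.794 → ψ₁ = 0.662
  ψ₁ = 0.662: g = 0.0060, g' = -0.740 → ψ₁ = 0.670
Converged at ψ₁ = 0.670.
Drum-1 compositions:
  1: x = 0.150, y = 0.541
  2: x = 0.302, y = 0.251
  3: x = 0.547, y = 0.208
Drum-2 feed = drum-1 vapor: z₂ = (0.5410, 0.2510, 0.2080).
Drum 2:
Rachford–Rice: g(ψ₂) = Σ zᵢ(Kᵢ−1)/(1+ψ₂(Kᵢ−1)) = 0.
g(0) = ΣzᵢKᵢ − 1 = 0.206 and g(1) = 1 − Σzᵢ/Kᵢ = -0.827, so a root lies in (0, 1).
Newton iteration, ψ₂⁰ = 0.5:
  ψ₂ = 0.500: g = -0.1160, g' = -0.720 → ψ₂ = 0.339
  ψ₂ = 0.339: g = -0.0084, g' = -0.632 → ψ₂ = 0.326
Converged at ψ₂ = 0.326.
  1: x = 0.414, y = 0.804
  2: x = 0.306, y = 0.138
  3: x = 0.280, y = 0.059

V/F (drum 2) = 0.326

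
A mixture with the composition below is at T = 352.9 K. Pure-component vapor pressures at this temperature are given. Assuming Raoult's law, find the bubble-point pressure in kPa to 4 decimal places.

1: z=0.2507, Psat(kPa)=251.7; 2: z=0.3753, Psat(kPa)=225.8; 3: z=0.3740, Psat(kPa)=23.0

Pbub = 156.4459 kPa

At the bubble point ψ → 0, so ΣzᵢKᵢ = 1 with Kᵢ = Pᵢˢᵃᵗ/P ⇒ P = ΣzᵢPᵢˢᵃᵗ.
P = 0.2507·251.7 + 0.3753·225.8 + 0.3740·23.0 = 156.4459 kPa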